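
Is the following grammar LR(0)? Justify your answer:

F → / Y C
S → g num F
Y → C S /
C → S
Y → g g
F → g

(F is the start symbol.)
Augment with F' → F and build the canonical LR(0) collection (I0 = CLOSURE({[F' → . F]}), then GOTO on every symbol after a dot until no new states appear). It has 15 states:
  I0: { [F → . / Y C], [F → . g], [F' → . F] }  — shift
  I1: { [C → . S], [F → / . Y C], [S → . g num F], [Y → . C S /], [Y → . g g] }  — shift
  I2: { [F' → F .] }  — accept
  I3: { [F → g .] }  — reduce
  I4: { [S → . g num F], [Y → C . S /] }  — shift
  I5: { [C → S .] }  — reduce
  I6: { [C → . S], [F → / Y . C], [S → . g num F] }  — shift
  I7: { [S → g . num F], [Y → g . g] }  — shift
  I8: { [Y → g g .] }  — reduce
  I9: { [F → . / Y C], [F → . g], [S → g num . F] }  — shift
  I10: { [S → g num F .] }  — reduce
  I11: { [F → / Y C .] }  — reduce
  I12: { [S → g . num F] }  — shift
  I13: { [Y → C S . /] }  — shift
  I14: { [Y → C S / .] }  — reduce

Every state is either a pure shift/goto state or contains exactly one complete item and nothing to shift — no conflicts. The grammar is LR(0).

Answer: Yes, the grammar is LR(0)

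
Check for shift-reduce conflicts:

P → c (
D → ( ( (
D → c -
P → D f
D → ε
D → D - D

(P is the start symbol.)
A shift-reduce conflict occurs when an LR(0) state has both:
  - a complete (reduce) item [A → α .] (dot at the end), and
  - a shift item [B → β . c γ] (dot before a terminal).

Augment with P' → P and build the canonical LR(0) collection (I0 = CLOSURE({[P' → . P]}), then GOTO on every symbol after a dot until no new states appear). It has 13 states:
  I0: { [D → . ( ( (], [D → . D - D], [D → . c -], [D → .], [P → . D f], [P → . c (], [P' → . P] }  — shift, reduce
  I1: { [D → ( . ( (] }  — shift
  I2: { [D → D . - D], [P → D . f] }  — shift
  I3: { [P' → P .] }  — accept
  I4: { [D → c . -], [P → c . (] }  — shift
  I5: { [P → c ( .] }  — reduce
  I6: { [D → c - .] }  — reduce
  I7: { [D → . ( ( (], [D → . D - D], [D → . c -], [D → .], [D → D - . D] }  — shift, reduce
  I8: { [P → D f .] }  — reduce
  I9: { [D → D - D .], [D → D . - D] }  — shift, reduce
  I10: { [D → c . -] }  — shift
  I11: { [D → ( ( . (] }  — shift
  I12: { [D → ( ( ( .] }  — reduce

I0 contains reduce item [D → .] and shift items [D → . ( ( (], [D → . c -], [P → . c (] — shift-reduce conflict.
I7 contains reduce item [D → .] and shift items [D → . ( ( (], [D → . c -] — shift-reduce conflict.
I9 contains reduce item [D → D - D .] and shift item [D → D . - D] — shift-reduce conflict.

Answer: Yes — I0: [D → .] vs [D → . ( ( (]; I7: [D → .] vs [D → . ( ( (]; I9: [D → D - D .] vs [D → D . - D]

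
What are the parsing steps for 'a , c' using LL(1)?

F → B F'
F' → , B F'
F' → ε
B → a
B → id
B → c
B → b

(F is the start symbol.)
LL(1) parsing maintains a stack (initially the start symbol over $) and the input. At each step: if the stack top is a terminal, match it against the current input token; if it is a non-terminal N, replace it with the RHS of M[N, lookahead] (the unique production whose predict set contains the lookahead).

Stack is shown with the top on the left.

Stack     Input    Action
-------------------------
F $       a , c $  output F → B F'
B F' $    a , c $  output B → a
a F' $    a , c $  match 'a'
F' $      , c $    output F' → , B F'
, B F' $  , c $    match ','
B F' $    c $      output B → c
c F' $    c $      match 'c'
F' $      $        output F' → ε
$         $        accept

The string is accepted.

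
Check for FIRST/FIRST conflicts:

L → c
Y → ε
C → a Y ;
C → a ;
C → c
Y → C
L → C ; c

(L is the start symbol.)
A FIRST/FIRST conflict occurs when two productions N → α and N → β for the same non-terminal have FIRST(α) ∩ FIRST(β) ≠ ∅ (with ε ∈ FIRST of a nullable right-hand side, so two nullable alternatives also conflict).

FIRST sets of the non-terminals at (or reachable through a nullable prefix from) the front of some alternative:
  FIRST(C) = { 'a', 'c' }

Productions for L:
  L → c: FIRST = { 'c' }
  L → C ; c: FIRST = { 'a', 'c' }
Productions for Y:
  Y → ε: FIRST = { ε }
  Y → C: FIRST = { 'a', 'c' }
Productions for C:
  C → a Y ;: FIRST = { 'a' }
  C → a ;: FIRST = { 'a' }
  C → c: FIRST = { 'c' }

Conflict for L: L → c and L → C ; c
  Overlap: { 'c' }
Conflict for C: C → a Y ; and C → a ;
  Overlap: { 'a' }

Answer: Yes. L → c / L → C ';' c on { 'c' }; C → a Y ';' / C → a ';' on { 'a' }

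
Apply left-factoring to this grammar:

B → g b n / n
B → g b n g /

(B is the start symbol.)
B → g b n B'
B' → / n
B' → g /

Left-factoring transforms A → αβ₁ | αβ₂ into A → αA' and A' → β₁ | β₂
(α is the longest common prefix among the alternatives). Repeat until
no nonterminal has two alternatives with a common prefix.

Round 1: B has alternatives sharing prefix 'g b n'. Introduce B': B → g b n B'
  Add: B' → / n
  Add: B' → g /

No remaining common prefixes — done.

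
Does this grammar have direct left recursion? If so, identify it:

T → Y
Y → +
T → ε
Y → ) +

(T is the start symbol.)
T → Y: starts with Y
Y → +: starts with '+'
T → ε: starts with ε
Y → ) +: starts with ')'

No direct left recursion found.

Answer: No direct left recursion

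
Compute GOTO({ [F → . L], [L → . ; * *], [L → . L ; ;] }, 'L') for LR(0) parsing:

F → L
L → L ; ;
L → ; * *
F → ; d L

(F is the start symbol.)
{ [F → L .], [L → L . ; ;] }

GOTO(I, 'L') = CLOSURE({ [A → αX.β] : [A → α.Xβ] ∈ I, X = 'L' })

Items with dot before 'L', with the dot advanced:
  [F → . L] → [F → L .]
  [L → . L ; ;] → [L → L . ; ;]
Closure adds nothing (no advanced item has the dot before a non-terminal).

GOTO = { [F → L .], [L → L . ; ;] }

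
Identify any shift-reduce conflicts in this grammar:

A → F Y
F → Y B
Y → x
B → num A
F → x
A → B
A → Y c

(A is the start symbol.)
A shift-reduce conflict occurs when an LR(0) state has both:
  - a complete (reduce) item [A → α .] (dot at the end), and
  - a shift item [B → β . c γ] (dot before a terminal).

Augment with A' → A and build the canonical LR(0) collection (I0 = CLOSURE({[A' → . A]}), then GOTO on every symbol after a dot until no new states appear). It has 12 states:
  I0: { [A → . B], [A → . F Y], [A → . Y c], [A' → . A], [B → . num A], [F → . Y B], [F → . x], [Y → . x] }  — shift
  I1: { [A' → A .] }  — accept
  I2: { [A → B .] }  — reduce
  I3: { [A → F . Y], [Y → . x] }  — shift
  I4: { [A → Y . c], [B → . num A], [F → Y . B] }  — shift
  I5: { [A → . B], [A → . F Y], [A → . Y c], [B → . num A], [B → num . A], [F → . Y B], [F → . x], [Y → . x] }  — shift
  I6: { [F → x .], [Y → x .] }  — 2 reduces
  I7: { [B → num A .] }  — reduce
  I8: { [F → Y B .] }  — reduce
  I9: { [A → Y c .] }  — reduce
  I10: { [A → F Y .] }  — reduce
  I11: { [Y → x .] }  — reduce

No state contains both a complete item and a shift item.

Answer: No shift-reduce conflicts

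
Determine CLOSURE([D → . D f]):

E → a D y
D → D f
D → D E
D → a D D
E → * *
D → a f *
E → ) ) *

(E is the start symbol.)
To compute CLOSURE, for each item [A → α.Bβ] where B is a non-terminal, add [B → .γ] for all productions B → γ; repeat for the newly added items until nothing changes.

Start with: [D → . D f]
  [D → . D f] has the dot before D: add [D → . D E], [D → . a D D], [D → . a f *]
No further items can be added.

CLOSURE = { [D → . D E], [D → . D f], [D → . a D D], [D → . a f *] }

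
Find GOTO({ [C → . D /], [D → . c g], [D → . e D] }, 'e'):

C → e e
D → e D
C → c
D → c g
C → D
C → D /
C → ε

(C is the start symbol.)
GOTO(I, 'e') = CLOSURE({ [A → αX.β] : [A → α.Xβ] ∈ I, X = 'e' })

Items with dot before 'e', with the dot advanced:
  [D → . e D] → [D → e . D]
Closure of the advanced items:
  [D → e . D] has the dot before D: add [D → . e D], [D → . c g]

GOTO = { [D → . c g], [D → . e D], [D → e . D] }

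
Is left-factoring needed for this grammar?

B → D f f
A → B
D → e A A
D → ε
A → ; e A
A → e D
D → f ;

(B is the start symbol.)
Left-factoring is needed when two productions for the same non-terminal
share a common prefix on the right-hand side.

Productions for A:
  A → B
  A → ; e A
  A → e D
Productions for D:
  D → e A A
  D → ε
  D → f ;

No common prefixes found.

Answer: No, left-factoring is not needed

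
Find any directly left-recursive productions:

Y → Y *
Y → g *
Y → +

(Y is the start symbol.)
Direct left recursion occurs when N → N α for some non-terminal N (the right-hand side begins with the left-hand side itself).

Y → Y *: LEFT RECURSIVE (starts with Y)
Y → g *: starts with g
Y → +: starts with '+'

The grammar has direct left recursion on: Y.

Answer: Yes, Y is left-recursive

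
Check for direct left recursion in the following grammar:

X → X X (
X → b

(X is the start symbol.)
Direct left recursion occurs when N → N α for some non-terminal N (the right-hand side begins with the left-hand side itself).

X → X X (: LEFT RECURSIVE (starts with X)
X → b: starts with b

The grammar has direct left recursion on: X.

Answer: Yes, X is left-recursive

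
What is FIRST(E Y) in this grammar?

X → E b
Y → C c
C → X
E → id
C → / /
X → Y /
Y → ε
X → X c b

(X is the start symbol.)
FIRST sets of the non-terminals involved (from the grammar, by fixed-point iteration):
  FIRST(E) = { 'id' }

To compute FIRST(E Y), process the symbols left to right:
Symbol E is a non-terminal. Add FIRST(E) \ {ε} = { 'id' }
E is not nullable (ε ∉ FIRST(E)), so stop here.
FIRST(E Y) = { 'id' }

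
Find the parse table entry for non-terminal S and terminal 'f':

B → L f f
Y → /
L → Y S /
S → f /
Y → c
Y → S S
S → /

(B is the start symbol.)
S → f /

To find M[S, 'f'], we find productions for S where 'f' is in the predict set (PREDICT(N → α) = (FIRST(α) \ {ε}) ∪ (FOLLOW(N) if α ⇒* ε)).

S → f /: PREDICT = { 'f' }
  'f' is in predict set, so this production goes in M[S, 'f']
S → /: PREDICT = { '/' }

M[S, 'f'] = S → f /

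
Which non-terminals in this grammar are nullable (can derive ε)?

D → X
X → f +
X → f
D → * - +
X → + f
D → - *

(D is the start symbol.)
None

There are no ε-productions, so no non-terminal can derive ε.
No non-terminals are nullable.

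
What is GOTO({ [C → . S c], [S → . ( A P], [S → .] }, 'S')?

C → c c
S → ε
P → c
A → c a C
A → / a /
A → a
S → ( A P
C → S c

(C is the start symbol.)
GOTO(I, 'S') = CLOSURE({ [A → αX.β] : [A → α.Xβ] ∈ I, X = 'S' })

Items with dot before 'S', with the dot advanced:
  [C → . S c] → [C → S . c]
Closure adds nothing (no advanced item has the dot before a non-terminal).

GOTO = { [C → S . c] }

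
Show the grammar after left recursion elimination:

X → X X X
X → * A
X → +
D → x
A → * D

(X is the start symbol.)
X is directly left-recursive. The standard transformation for
  A → A α₁ | ... | A α_m | β₁ | ... | β_n
is
  A  → β₁ A' | ... | β_n A'
  A' → α₁ A' | ... | α_m A' | ε

X → * A becomes X → * A X'
X → + becomes X → + X'
X → X X X becomes X' → X X X'
Add X' → ε

Productions for other non-terminals are unchanged:
  D → x
  A → * D

Resulting grammar:
X → * A X'
X → + X'
X' → X X X'
X' → ε
D → x
A → * D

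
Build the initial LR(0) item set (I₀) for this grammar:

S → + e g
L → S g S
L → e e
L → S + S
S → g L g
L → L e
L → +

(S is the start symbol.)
{ [S → . + e g], [S → . g L g], [S' → . S] }

First, augment the grammar with S' → S
I₀ = CLOSURE({ [S' → . S] }):
  [S' → . S] has the dot before S: add [S → . + e g], [S → . g L g]
No further items can be added.

I₀ = { [S → . + e g], [S → . g L g], [S' → . S] }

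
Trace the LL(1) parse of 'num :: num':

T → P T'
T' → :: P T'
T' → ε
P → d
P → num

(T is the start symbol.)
Stack is shown with the top on the left.

Stack      Input         Action
-------------------------------
T $        num :: num $  output T → P T'
P T' $     num :: num $  output P → num
num T' $   num :: num $  match 'num'
T' $       :: num $      output T' → :: P T'
:: P T' $  :: num $      match '::'
P T' $     num $         output P → num
num T' $   num $         match 'num'
T' $       $             output T' → ε
$          $             accept

The string is accepted.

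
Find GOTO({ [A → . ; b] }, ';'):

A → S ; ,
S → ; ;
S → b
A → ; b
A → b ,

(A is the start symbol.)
GOTO(I, ';') = CLOSURE({ [A → αX.β] : [A → α.Xβ] ∈ I, X = ';' })

Items with dot before ';', with the dot advanced:
  [A → . ; b] → [A → ; . b]
Closure adds nothing (no advanced item has the dot before a non-terminal).

GOTO = { [A → ; . b] }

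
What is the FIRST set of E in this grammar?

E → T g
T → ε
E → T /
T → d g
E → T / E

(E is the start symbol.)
{ '/', 'd', 'g' }

To compute FIRST(E), examine every production with E on the left-hand side, reading each right-hand side left to right until a non-nullable symbol is reached.

FIRST sets of the other non-terminals involved (by the same procedure, iterated to a fixed point):
  FIRST(T) = { 'd', ε }

From E → T g:
  - T is a non-terminal: add FIRST(T) \ {ε} = { 'd' }
    T is nullable, so continue to the next symbol
  - g is a terminal: add 'g' and stop
From E → T /:
  - T is a non-terminal: add FIRST(T) \ {ε} = { 'd' }
    T is nullable, so continue to the next symbol
  - '/' is a terminal: add '/' and stop
From E → T / E:
  - T is a non-terminal: add FIRST(T) \ {ε} = { 'd' }
    T is nullable, so continue to the next symbol
  - '/' is a terminal: add '/' and stop

Collecting: FIRST(E) = { '/', 'd', 'g' }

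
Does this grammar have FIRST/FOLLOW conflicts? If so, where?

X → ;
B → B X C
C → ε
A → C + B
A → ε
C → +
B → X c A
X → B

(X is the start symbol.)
Yes. C → '+' with FOLLOW(C) on { '+' }; A → C '+' B with FOLLOW(A) on { '+' }

Nullable non-terminals: A, C.
FIRST sets used below: FIRST(C) = { '+', ε }

A: nullable alternative(s) A → ε; FOLLOW(A) = { $, '+', ';', 'c' }
  A → C + B: FIRST \ {ε} = { '+' } — overlaps FOLLOW(A) on { '+' }: CONFLICT
  A → ε: FIRST \ {ε} = { } — this is the only nullable alternative, skip

C: nullable alternative(s) C → ε; FOLLOW(C) = { $, '+', ';', 'c' }
  C → ε: FIRST \ {ε} = { } — this is the only nullable alternative, skip
  C → +: FIRST \ {ε} = { '+' } — overlaps FOLLOW(C) on { '+' }: CONFLICT

B, X have no nullable alternative, so no FIRST/FOLLOW check is needed there.

So the grammar has 2 FIRST/FOLLOW conflicts (marked CONFLICT above).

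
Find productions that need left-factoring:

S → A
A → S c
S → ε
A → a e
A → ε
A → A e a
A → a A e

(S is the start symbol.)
Left-factoring is needed when two productions for the same non-terminal
share a common prefix on the right-hand side.

Productions for S:
  S → A
  S → ε
Productions for A:
  A → S c
  A → a e
  A → ε
  A → A e a
  A → a A e

Found common prefix 'a' in productions for A

Answer: Yes, A has productions with common prefix 'a'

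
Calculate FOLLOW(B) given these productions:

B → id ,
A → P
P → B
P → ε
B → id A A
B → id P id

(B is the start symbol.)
To compute FOLLOW(B), find every occurrence of B on a right-hand side N → α B β: add FIRST(β) \ {ε}, and if β is empty or nullable also add FOLLOW(N). Iterate to a fixed point.

B is the start symbol, so $ ∈ FOLLOW(B).
In P → B: B is at the end, add FOLLOW(P)

The FOLLOW sets referred to above (computed the same way, to a fixed point):
  FOLLOW(P) = { $, 'id' }

Taking the union: FOLLOW(B) = { $, 'id' }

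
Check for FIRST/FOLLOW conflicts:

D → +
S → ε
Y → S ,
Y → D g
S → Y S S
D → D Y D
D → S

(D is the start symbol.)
A FIRST/FOLLOW conflict occurs when a non-terminal N has a nullable alternative N → β (β ⇒* ε) and another alternative N → α with FIRST(α) ∩ FOLLOW(N) ≠ ∅: on such a lookahead the parser cannot decide between expanding α and letting N vanish via β.

Nullable non-terminals: D, S.
FIRST sets used below: FIRST(D) = { '+', ',', 'g', ε }, FIRST(Y) = { '+', ',', 'g' }, FIRST(S) = { '+', ',', 'g', ε }

D: nullable alternative(s) D → S; FOLLOW(D) = { $, '+', ',', 'g' }
  D → +: FIRST \ {ε} = { '+' } — overlaps FOLLOW(D) on { '+' }: CONFLICT
  D → D Y D: FIRST \ {ε} = { '+', ',', 'g' } — overlaps FOLLOW(D) on { '+', ',', 'g' }: CONFLICT
  D → S: FIRST \ {ε} = { '+', ',', 'g' } — this is the only nullable alternative, skip

S: nullable alternative(s) S → ε; FOLLOW(S) = { $, '+', ',', 'g' }
  S → ε: FIRST \ {ε} = { } — this is the only nullable alternative, skip
  S → Y S S: FIRST \ {ε} = { '+', ',', 'g' } — overlaps FOLLOW(S) on { '+', ',', 'g' }: CONFLICT

Y has no nullable alternative, so no FIRST/FOLLOW check is needed there.

So the grammar has 3 FIRST/FOLLOW conflicts (marked CONFLICT above).

Answer: Yes. D → '+' with FOLLOW(D) on { '+' }; D → D Y D with FOLLOW(D) on { '+', ',', 'g' }; S → Y S S with FOLLOW(S) on { '+', ',', 'g' }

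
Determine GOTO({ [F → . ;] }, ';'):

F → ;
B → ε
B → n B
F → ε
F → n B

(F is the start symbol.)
{ [F → ; .] }

GOTO(I, ';') = CLOSURE({ [A → αX.β] : [A → α.Xβ] ∈ I, X = ';' })

Items with dot before ';', with the dot advanced:
  [F → . ;] → [F → ; .]
Closure adds nothing (no advanced item has the dot before a non-terminal).

GOTO = { [F → ; .] }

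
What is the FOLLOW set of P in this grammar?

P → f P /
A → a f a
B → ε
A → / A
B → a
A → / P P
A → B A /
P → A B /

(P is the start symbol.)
To compute FOLLOW(P), find every occurrence of P on a right-hand side N → α P β: add FIRST(β) \ {ε}, and if β is empty or nullable also add FOLLOW(N). Iterate to a fixed point.

P is the start symbol, so $ ∈ FOLLOW(P).
In P → f P /: P is followed by '/', add FIRST('/') \ {ε} = { '/' }
In A → / P P: P is followed by P, add FIRST(P) \ {ε} = { '/', 'a', 'f' }
In A → / P P: P is at the end, add FOLLOW(A)

The FOLLOW sets referred to above (computed the same way, to a fixed point):
  FOLLOW(A) = { '/', 'a' }

Taking the union: FOLLOW(P) = { $, '/', 'a', 'f' }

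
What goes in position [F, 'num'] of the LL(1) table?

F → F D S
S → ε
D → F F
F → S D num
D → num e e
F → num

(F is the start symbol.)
F → F D S, F → S D num, F → num

To find M[F, 'num'], we find productions for F where 'num' is in the predict set (PREDICT(N → α) = (FIRST(α) \ {ε}) ∪ (FOLLOW(N) if α ⇒* ε)).

Relevant sets:
  FIRST(F) = { 'num' }
  FIRST(S) = { ε }
  FIRST(D) = { 'num' }

F → F D S: PREDICT = { 'num' }
  'num' is in predict set, so this production goes in M[F, 'num']
F → S D num: PREDICT = { 'num' }
  'num' is in predict set, so this production goes in M[F, 'num']
F → num: PREDICT = { 'num' }
  'num' is in predict set, so this production goes in M[F, 'num']

M[F, 'num'] = F → F D S, F → S D num, F → num  (a multiply-defined cell — the grammar is not LL(1))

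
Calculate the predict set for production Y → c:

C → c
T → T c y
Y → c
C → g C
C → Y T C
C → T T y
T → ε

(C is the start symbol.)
PREDICT(Y → c) = (FIRST(RHS) \ {ε}) ∪ (FOLLOW(Y) if ε ∈ FIRST(RHS), i.e. RHS ⇒* ε)
FIRST(c) = { 'c' }
ε ∉ FIRST(c), so FOLLOW(Y) is not added.
PREDICT(Y → c) = { 'c' }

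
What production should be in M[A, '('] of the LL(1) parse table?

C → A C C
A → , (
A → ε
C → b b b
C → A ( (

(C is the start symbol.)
A → ε

To find M[A, '('], we find productions for A where '(' is in the predict set (PREDICT(N → α) = (FIRST(α) \ {ε}) ∪ (FOLLOW(N) if α ⇒* ε)).

Relevant sets:
  FOLLOW(A) = { '(', ',', 'b' }

A → , (: PREDICT = { ',' }
A → ε: PREDICT = { '(', ',', 'b' }
  '(' is in predict set, so this production goes in M[A, '(']

M[A, '('] = A → ε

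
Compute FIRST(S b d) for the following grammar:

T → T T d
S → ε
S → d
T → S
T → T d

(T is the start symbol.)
{ 'b', 'd' }

FIRST sets of the non-terminals involved (from the grammar, by fixed-point iteration):
  FIRST(S) = { 'd', ε }

To compute FIRST(S b d), process the symbols left to right:
Symbol S is a non-terminal. Add FIRST(S) \ {ε} = { 'd' }
S is nullable (ε ∈ FIRST(S)), continue to the next symbol.
Symbol b is a terminal. Add 'b' and stop.
FIRST(S b d) = { 'b', 'd' }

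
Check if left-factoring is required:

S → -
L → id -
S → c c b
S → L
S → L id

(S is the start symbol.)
Yes, S has productions with common prefix 'L'

Left-factoring is needed when two productions for the same non-terminal
share a common prefix on the right-hand side.

Productions for S:
  S → -
  S → c c b
  S → L
  S → L id

Found common prefix 'L' in productions for S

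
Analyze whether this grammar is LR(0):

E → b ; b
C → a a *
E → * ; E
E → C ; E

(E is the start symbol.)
Yes, the grammar is LR(0)

A grammar is LR(0) if no state in the canonical LR(0) collection has:
  - both a shift item (dot before a terminal) and a complete item (shift-reduce conflict), or
  - two or more complete items (reduce-reduce conflict; the accept item [E' → E .] counts as a complete item here).

Augment with E' → E and build the canonical LR(0) collection (I0 = CLOSURE({[E' → . E]}), then GOTO on every symbol after a dot until no new states appear). It has 14 states:
  I0: { [C → . a a *], [E → . * ; E], [E → . C ; E], [E → . b ; b], [E' → . E] }  — shift
  I1: { [E → * . ; E] }  — shift
  I2: { [E → C . ; E] }  — shift
  I3: { [E' → E .] }  — accept
  I4: { [C → a . a *] }  — shift
  I5: { [E → b . ; b] }  — shift
  I6: { [E → b ; . b] }  — shift
  I7: { [E → b ; b .] }  — reduce
  I8: { [C → a a . *] }  — shift
  I9: { [C → a a * .] }  — reduce
  I10: { [C → . a a *], [E → . * ; E], [E → . C ; E], [E → . b ; b], [E → C ; . E] }  — shift
  I11: { [E → C ; E .] }  — reduce
  I12: { [C → . a a *], [E → * ; . E], [E → . * ; E], [E → . C ; E], [E → . b ; b] }  — shift
  I13: { [E → * ; E .] }  — reduce

Every state is either a pure shift/goto state or contains exactly one complete item and nothing to shift — no conflicts. The grammar is LR(0).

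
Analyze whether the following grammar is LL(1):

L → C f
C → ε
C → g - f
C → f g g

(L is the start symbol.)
No. Predict set conflict for C: { 'f' }

A grammar is LL(1) if for each non-terminal N with multiple productions, the predict sets of those productions are pairwise disjoint, where PREDICT(N → α) = (FIRST(α) \ {ε}) ∪ (FOLLOW(N) if α ⇒* ε).

Relevant sets:
  FOLLOW(C) = { 'f' }

For C:
  PREDICT(C → ε) = { 'f' }
  PREDICT(C → g '-' f) = { 'g' }
  PREDICT(C → f g g) = { 'f' }
L has a single production, so nothing to check there.

Conflict found: Predict set conflict for C: { 'f' }
The grammar is NOT LL(1).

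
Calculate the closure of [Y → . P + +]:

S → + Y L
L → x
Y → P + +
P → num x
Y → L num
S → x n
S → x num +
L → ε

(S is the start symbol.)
Start with: [Y → . P + +]
  [Y → . P + +] has the dot before P: add [P → . num x]
No further items can be added.

CLOSURE = { [P → . num x], [Y → . P + +] }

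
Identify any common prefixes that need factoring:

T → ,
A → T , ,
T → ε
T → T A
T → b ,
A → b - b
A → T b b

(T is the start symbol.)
Yes, A has productions with common prefix 'T'

Left-factoring is needed when two productions for the same non-terminal
share a common prefix on the right-hand side.

Productions for T:
  T → ,
  T → ε
  T → T A
  T → b ,
Productions for A:
  A → T , ,
  A → b - b
  A → T b b

Found common prefix 'T' in productions for A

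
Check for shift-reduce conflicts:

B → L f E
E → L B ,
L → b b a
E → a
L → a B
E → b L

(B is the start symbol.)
Yes — I11: [E → a .] vs [L → . a B]

Augment with B' → B and build the canonical LR(0) collection (I0 = CLOSURE({[B' → . B]}), then GOTO on every symbol after a dot until no new states appear). It has 17 states:
  I0: { [B → . L f E], [B' → . B], [L → . a B], [L → . b b a] }  — shift
  I1: { [B' → B .] }  — accept
  I2: { [B → L . f E] }  — shift
  I3: { [B → . L f E], [L → . a B], [L → . b b a], [L → a . B] }  — shift
  I4: { [L → b . b a] }  — shift
  I5: { [L → b b . a] }  — shift
  I6: { [L → b b a .] }  — reduce
  I7: { [L → a B .] }  — reduce
  I8: { [B → L f . E], [E → . L B ,], [E → . a], [E → . b L], [L → . a B], [L → . b b a] }  — shift
  I9: { [B → L f E .] }  — reduce
  I10: { [B → . L f E], [E → L . B ,], [L → . a B], [L → . b b a] }  — shift
  I11: { [B → . L f E], [E → a .], [L → . a B], [L → . b b a], [L → a . B] }  — shift, reduce
  I12: { [E → b . L], [L → . a B], [L → . b b a], [L → b . b a] }  — shift
  I13: { [E → b L .] }  — reduce
  I14: { [L → b . b a], [L → b b . a] }  — shift
  I15: { [E → L B . ,] }  — shift
  I16: { [E → L B , .] }  — reduce

I11 contains reduce item [E → a .] and shift items [L → . a B], [L → . b b a] — shift-reduce conflict.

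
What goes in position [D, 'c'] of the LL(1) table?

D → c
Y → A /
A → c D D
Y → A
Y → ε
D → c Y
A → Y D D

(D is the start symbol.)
D → c, D → c Y

To find M[D, 'c'], we find productions for D where 'c' is in the predict set (PREDICT(N → α) = (FIRST(α) \ {ε}) ∪ (FOLLOW(N) if α ⇒* ε)).

D → c: PREDICT = { 'c' }
  'c' is in predict set, so this production goes in M[D, 'c']
D → c Y: PREDICT = { 'c' }
  'c' is in predict set, so this production goes in M[D, 'c']

M[D, 'c'] = D → c, D → c Y  (a multiply-defined cell — the grammar is not LL(1))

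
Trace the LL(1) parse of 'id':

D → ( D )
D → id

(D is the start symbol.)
Stack is shown with the top on the left.

Stack  Input  Action
--------------------
D $    id $   output D → id
id $   id $   match 'id'
$      $      accept

The string is accepted.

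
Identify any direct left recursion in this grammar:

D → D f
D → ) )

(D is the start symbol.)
Direct left recursion occurs when N → N α for some non-terminal N (the right-hand side begins with the left-hand side itself).

D → D f: LEFT RECURSIVE (starts with D)
D → ) ): starts with ')'

The grammar has direct left recursion on: D.

Answer: Yes, D is left-recursive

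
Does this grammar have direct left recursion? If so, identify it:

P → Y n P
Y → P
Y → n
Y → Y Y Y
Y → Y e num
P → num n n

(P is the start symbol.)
Direct left recursion occurs when N → N α for some non-terminal N (the right-hand side begins with the left-hand side itself).

P → Y n P: starts with Y
Y → P: starts with P
Y → n: starts with n
Y → Y Y Y: LEFT RECURSIVE (starts with Y)
Y → Y e num: LEFT RECURSIVE (starts with Y)
P → num n n: starts with num

The grammar has direct left recursion on: Y.

Answer: Yes, Y is left-recursive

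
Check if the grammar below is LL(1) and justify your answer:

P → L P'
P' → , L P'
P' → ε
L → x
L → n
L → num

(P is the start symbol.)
Relevant sets:
  FOLLOW(P') = { $ }

For P':
  PREDICT(P' → ',' L P') = { ',' }
  PREDICT(P' → ε) = { $ }
For L:
  PREDICT(L → x) = { 'x' }
  PREDICT(L → n) = { 'n' }
  PREDICT(L → num) = { 'num' }
P has a single production, so nothing to check there.

All predict sets are disjoint. The grammar IS LL(1).

Answer: Yes, the grammar is LL(1).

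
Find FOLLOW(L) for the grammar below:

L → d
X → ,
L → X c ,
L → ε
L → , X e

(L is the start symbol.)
To compute FOLLOW(L), find every occurrence of L on a right-hand side N → α L β: add FIRST(β) \ {ε}, and if β is empty or nullable also add FOLLOW(N). Iterate to a fixed point.

L is the start symbol, so $ ∈ FOLLOW(L).
L does not occur on any right-hand side.

Taking the union: FOLLOW(L) = { $ }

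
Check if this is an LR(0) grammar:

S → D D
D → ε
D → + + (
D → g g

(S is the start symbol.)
A grammar is LR(0) if no state in the canonical LR(0) collection has:
  - both a shift item (dot before a terminal) and a complete item (shift-reduce conflict), or
  - two or more complete items (reduce-reduce conflict; the accept item [S' → S .] counts as a complete item here).

Augment with S' → S and build the canonical LR(0) collection (I0 = CLOSURE({[S' → . S]}), then GOTO on every symbol after a dot until no new states appear). It has 9 states:
  I0: { [D → . + + (], [D → . g g], [D → .], [S → . D D], [S' → . S] }  — shift, reduce
  I1: { [D → + . + (] }  — shift
  I2: { [D → . + + (], [D → . g g], [D → .], [S → D . D] }  — shift, reduce
  I3: { [S' → S .] }  — accept
  I4: { [D → g . g] }  — shift
  I5: { [D → g g .] }  — reduce
  I6: { [S → D D .] }  — reduce
  I7: { [D → + + . (] }  — shift
  I8: { [D → + + ( .] }  — reduce

Conflict in state I0:
  Shift-reduce conflict between [D → .] and [D → . + + (]
So the grammar is NOT LR(0).

Answer: No. Shift-reduce conflict between [D → .] and [D → . + + (]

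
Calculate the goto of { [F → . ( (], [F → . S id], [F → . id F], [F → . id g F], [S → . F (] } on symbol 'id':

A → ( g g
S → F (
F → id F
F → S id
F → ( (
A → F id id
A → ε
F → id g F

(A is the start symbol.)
GOTO(I, 'id') = CLOSURE({ [A → αX.β] : [A → α.Xβ] ∈ I, X = 'id' })

Items with dot before 'id', with the dot advanced:
  [F → . id F] → [F → id . F]
  [F → . id g F] → [F → id . g F]
Closure of the advanced items:
  [F → id . F] has the dot before F: add [F → . id F], [F → . S id], [F → . ( (], [F → . id g F]
  [F → . S id] has the dot before S: add [S → . F (]

GOTO = { [F → . ( (], [F → . S id], [F → . id F], [F → . id g F], [F → id . F], [F → id . g F], [S → . F (] }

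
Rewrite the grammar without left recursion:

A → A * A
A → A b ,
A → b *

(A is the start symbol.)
A is directly left-recursive. The standard transformation for
  A → A α₁ | ... | A α_m | β₁ | ... | β_n
is
  A  → β₁ A' | ... | β_n A'
  A' → α₁ A' | ... | α_m A' | ε

A → b * becomes A → b * A'
A → A * A becomes A' → * A A'
A → A b , becomes A' → b , A'
Add A' → ε

Resulting grammar:
A → b * A'
A' → * A A'
A' → b , A'
A' → ε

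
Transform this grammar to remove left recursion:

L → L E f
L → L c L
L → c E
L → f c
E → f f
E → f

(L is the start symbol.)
L → c E L'
L → f c L'
L' → E f L'
L' → c L L'
L' → ε
E → f f
E → f

L is directly left-recursive. The standard transformation for
  A → A α₁ | ... | A α_m | β₁ | ... | β_n
is
  A  → β₁ A' | ... | β_n A'
  A' → α₁ A' | ... | α_m A' | ε

L → c E becomes L → c E L'
L → f c becomes L → f c L'
L → L E f becomes L' → E f L'
L → L c L becomes L' → c L L'
Add L' → ε

Productions for other non-terminals are unchanged:
  E → f f
  E → f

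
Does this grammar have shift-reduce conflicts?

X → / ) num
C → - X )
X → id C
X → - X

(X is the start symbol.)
No shift-reduce conflicts

A shift-reduce conflict occurs when an LR(0) state has both:
  - a complete (reduce) item [A → α .] (dot at the end), and
  - a shift item [B → β . c γ] (dot before a terminal).

Augment with X' → X and build the canonical LR(0) collection (I0 = CLOSURE({[X' → . X]}), then GOTO on every symbol after a dot until no new states appear). It has 12 states:
  I0: { [X → . - X], [X → . / ) num], [X → . id C], [X' → . X] }  — shift
  I1: { [X → - . X], [X → . - X], [X → . / ) num], [X → . id C] }  — shift
  I2: { [X → / . ) num] }  — shift
  I3: { [X' → X .] }  — accept
  I4: { [C → . - X )], [X → id . C] }  — shift
  I5: { [C → - . X )], [X → . - X], [X → . / ) num], [X → . id C] }  — shift
  I6: { [X → id C .] }  — reduce
  I7: { [C → - X . )] }  — shift
  I8: { [C → - X ) .] }  — reduce
  I9: { [X → / ) . num] }  — shift
  I10: { [X → / ) num .] }  — reduce
  I11: { [X → - X .] }  — reduce

No state contains both a complete item and a shift item.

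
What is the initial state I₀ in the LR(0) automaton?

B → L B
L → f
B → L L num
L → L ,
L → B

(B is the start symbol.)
{ [B → . L B], [B → . L L num], [B' → . B], [L → . B], [L → . L ,], [L → . f] }

First, augment the grammar with B' → B
I₀ = CLOSURE({ [B' → . B] }):
  [B' → . B] has the dot before B: add [B → . L B], [B → . L L num]
  [B → . L B] has the dot before L: add [L → . f], [L → . L ,], [L → . B]
No further items can be added.

I₀ = { [B → . L B], [B → . L L num], [B' → . B], [L → . B], [L → . L ,], [L → . f] }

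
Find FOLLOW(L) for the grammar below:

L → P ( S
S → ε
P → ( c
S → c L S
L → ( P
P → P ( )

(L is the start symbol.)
L is the start symbol, so $ ∈ FOLLOW(L).
In S → c L S: L is followed by S, add FIRST(S) \ {ε} = { 'c' }
  S is nullable, so also add FOLLOW(S)

The FOLLOW sets referred to above (computed the same way, to a fixed point):
  FOLLOW(S) = { $, 'c' }

Taking the union: FOLLOW(L) = { $, 'c' }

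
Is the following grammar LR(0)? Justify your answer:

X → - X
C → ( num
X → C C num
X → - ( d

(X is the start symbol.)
Yes, the grammar is LR(0)

A grammar is LR(0) if no state in the canonical LR(0) collection has:
  - both a shift item (dot before a terminal) and a complete item (shift-reduce conflict), or
  - two or more complete items (reduce-reduce conflict; the accept item [X' → X .] counts as a complete item here).

Augment with X' → X and build the canonical LR(0) collection (I0 = CLOSURE({[X' → . X]}), then GOTO on every symbol after a dot until no new states appear). It has 11 states:
  I0: { [C → . ( num], [X → . - ( d], [X → . - X], [X → . C C num], [X' → . X] }  — shift
  I1: { [C → ( . num] }  — shift
  I2: { [C → . ( num], [X → - . ( d], [X → - . X], [X → . - ( d], [X → . - X], [X → . C C num] }  — shift
  I3: { [C → . ( num], [X → C . C num] }  — shift
  I4: { [X' → X .] }  — accept
  I5: { [X → C C . num] }  — shift
  I6: { [X → C C num .] }  — reduce
  I7: { [C → ( . num], [X → - ( . d] }  — shift
  I8: { [X → - X .] }  — reduce
  I9: { [X → - ( d .] }  — reduce
  I10: { [C → ( num .] }  — reduce

Every state is either a pure shift/goto state or contains exactly one complete item and nothing to shift — no conflicts. The grammar is LR(0).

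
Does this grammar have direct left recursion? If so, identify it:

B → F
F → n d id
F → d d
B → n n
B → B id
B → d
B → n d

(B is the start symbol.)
B → F: starts with F
F → n d id: starts with n
F → d d: starts with d
B → n n: starts with n
B → B id: LEFT RECURSIVE (starts with B)
B → d: starts with d
B → n d: starts with n

The grammar has direct left recursion on: B.

Answer: Yes, B is left-recursive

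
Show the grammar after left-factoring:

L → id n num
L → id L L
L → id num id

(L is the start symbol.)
Left-factoring transforms A → αβ₁ | αβ₂ into A → αA' and A' → β₁ | β₂
(α is the longest common prefix among the alternatives). Repeat until
no nonterminal has two alternatives with a common prefix.

Round 1: L has alternatives sharing prefix 'id'. Introduce L': L → id L'
  Add: L' → n num
  Add: L' → L L
  Add: L' → num id

No remaining common prefixes — done.

Resulting grammar:
L → id L'
L' → n num
L' → L L
L' → num id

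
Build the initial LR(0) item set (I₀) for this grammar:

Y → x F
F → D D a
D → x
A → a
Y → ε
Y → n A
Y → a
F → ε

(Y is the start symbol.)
{ [Y → . a], [Y → . n A], [Y → . x F], [Y → .], [Y' → . Y] }

First, augment the grammar with Y' → Y
I₀ = CLOSURE({ [Y' → . Y] }):
  [Y' → . Y] has the dot before Y: add [Y → . x F], [Y → .], [Y → . n A], [Y → . a]
No further items can be added.

I₀ = { [Y → . a], [Y → . n A], [Y → . x F], [Y → .], [Y' → . Y] }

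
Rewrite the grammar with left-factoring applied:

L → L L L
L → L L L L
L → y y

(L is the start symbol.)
Left-factoring transforms A → αβ₁ | αβ₂ into A → αA' and A' → β₁ | β₂
(α is the longest common prefix among the alternatives). Repeat until
no nonterminal has two alternatives with a common prefix.

Round 1: L has alternatives sharing prefix 'L L L'. Introduce L': L → L L L L'
  Add: L' → ε
  Add: L' → L

No remaining common prefixes — done.

Resulting grammar:
L → L L L L'
L' → ε
L' → L
L → y y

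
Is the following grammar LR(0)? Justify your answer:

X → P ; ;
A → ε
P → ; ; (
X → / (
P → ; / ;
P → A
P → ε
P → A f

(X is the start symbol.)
A grammar is LR(0) if no state in the canonical LR(0) collection has:
  - both a shift item (dot before a terminal) and a complete item (shift-reduce conflict), or
  - two or more complete items (reduce-reduce conflict; the accept item [X' → X .] counts as a complete item here).

Augment with X' → X and build the canonical LR(0) collection (I0 = CLOSURE({[X' → . X]}), then GOTO on every symbol after a dot until no new states appear). It has 14 states:
  I0: { [A → .], [P → . ; / ;], [P → . ; ; (], [P → . A f], [P → . A], [P → .], [X → . / (], [X → . P ; ;], [X' → . X] }  — shift, 2 reduces
  I1: { [X → / . (] }  — shift
  I2: { [P → ; . / ;], [P → ; . ; (] }  — shift
  I3: { [P → A . f], [P → A .] }  — shift, reduce
  I4: { [X → P . ; ;] }  — shift
  I5: { [X' → X .] }  — accept
  I6: { [X → P ; . ;] }  — shift
  I7: { [X → P ; ; .] }  — reduce
  I8: { [P → A f .] }  — reduce
  I9: { [P → ; / . ;] }  — shift
  I10: { [P → ; ; . (] }  — shift
  I11: { [P → ; ; ( .] }  — reduce
  I12: { [P → ; / ; .] }  — reduce
  I13: { [X → / ( .] }  — reduce

Conflict in state I0:
  Shift-reduce conflict between [A → .] and [P → . ; / ;]
So the grammar is NOT LR(0).

Answer: No. Shift-reduce conflict between [A → .] and [P → . ; / ;]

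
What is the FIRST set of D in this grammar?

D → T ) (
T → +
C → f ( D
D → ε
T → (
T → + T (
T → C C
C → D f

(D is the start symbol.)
To compute FIRST(D), examine every production with D on the left-hand side, reading each right-hand side left to right until a non-nullable symbol is reached.

FIRST sets of the other non-terminals involved (by the same procedure, iterated to a fixed point):
  FIRST(T) = { '(', '+', 'f' }

From D → T ) (:
  - T is a non-terminal: add FIRST(T) \ {ε} = { '(', '+', 'f' }
    T is not nullable, so stop
From D → ε:
  - ε-production, so ε ∈ FIRST(D)

Collecting: FIRST(D) = { '(', '+', 'f', ε }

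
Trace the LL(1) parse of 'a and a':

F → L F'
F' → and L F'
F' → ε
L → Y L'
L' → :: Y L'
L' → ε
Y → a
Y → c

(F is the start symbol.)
LL(1) parsing maintains a stack (initially the start symbol over $) and the input. At each step: if the stack top is a terminal, match it against the current input token; if it is a non-terminal N, replace it with the RHS of M[N, lookahead] (the unique production whose predict set contains the lookahead).

Stack is shown with the top on the left.

Stack       Input      Action
-----------------------------
F $         a and a $  output F → L F'
L F' $      a and a $  output L → Y L'
Y L' F' $   a and a $  output Y → a
a L' F' $   a and a $  match 'a'
L' F' $     and a $    output L' → ε
F' $        and a $    output F' → and L F'
and L F' $  and a $    match 'and'
L F' $      a $        output L → Y L'
Y L' F' $   a $        output Y → a
a L' F' $   a $        match 'a'
L' F' $     $          output L' → ε
F' $        $          output F' → ε
$           $          accept

The string is accepted.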